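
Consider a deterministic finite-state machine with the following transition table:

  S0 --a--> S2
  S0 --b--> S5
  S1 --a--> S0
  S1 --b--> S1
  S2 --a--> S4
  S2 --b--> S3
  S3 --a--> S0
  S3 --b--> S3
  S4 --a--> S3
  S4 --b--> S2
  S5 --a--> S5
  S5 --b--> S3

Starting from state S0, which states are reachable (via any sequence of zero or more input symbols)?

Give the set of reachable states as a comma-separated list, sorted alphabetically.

Answer: S0, S2, S3, S4, S5

Derivation:
BFS from S0:
  visit S0: S0--a-->S2 (new), S0--b-->S5 (new)
  visit S2: S2--a-->S4 (new), S2--b-->S3 (new)
  visit S5: S5--a-->S5 (seen), S5--b-->S3 (seen)
  visit S4: S4--a-->S3 (seen), S4--b-->S2 (seen)
  visit S3: S3--a-->S0 (seen), S3--b-->S3 (seen)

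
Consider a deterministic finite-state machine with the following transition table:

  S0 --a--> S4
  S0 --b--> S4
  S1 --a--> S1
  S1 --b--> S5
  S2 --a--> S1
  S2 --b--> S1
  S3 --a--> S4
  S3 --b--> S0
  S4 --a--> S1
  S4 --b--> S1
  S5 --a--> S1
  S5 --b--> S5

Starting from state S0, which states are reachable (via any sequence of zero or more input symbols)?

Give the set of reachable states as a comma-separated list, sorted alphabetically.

BFS from S0:
  visit S0: S0--a-->S4 (new), S0--b-->S4 (seen)
  visit S4: S4--a-->S1 (new), S4--b-->S1 (seen)
  visit S1: S1--a-->S1 (seen), S1--b-->S5 (new)
  visit S5: S5--a-->S1 (seen), S5--b-->S5 (seen)

Answer: S0, S1, S4, S5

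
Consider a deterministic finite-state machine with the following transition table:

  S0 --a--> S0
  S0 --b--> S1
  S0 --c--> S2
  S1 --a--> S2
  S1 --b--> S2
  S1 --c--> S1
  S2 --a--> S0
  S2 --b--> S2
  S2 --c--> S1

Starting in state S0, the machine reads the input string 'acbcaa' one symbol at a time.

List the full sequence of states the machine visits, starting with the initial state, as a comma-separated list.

Start: S0
  read 'a': S0 --a--> S0
  read 'c': S0 --c--> S2
  read 'b': S2 --b--> S2
  read 'c': S2 --c--> S1
  read 'a': S1 --a--> S2
  read 'a': S2 --a--> S0

Answer: S0, S0, S2, S2, S1, S2, S0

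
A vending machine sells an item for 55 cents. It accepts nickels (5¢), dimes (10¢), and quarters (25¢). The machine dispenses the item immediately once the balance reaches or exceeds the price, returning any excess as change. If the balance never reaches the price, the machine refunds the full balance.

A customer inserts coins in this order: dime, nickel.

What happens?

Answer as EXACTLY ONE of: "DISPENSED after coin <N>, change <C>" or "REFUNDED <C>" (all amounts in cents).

Answer: REFUNDED 15

Derivation:
Price: 55¢
Coin 1 (dime, 10¢): balance = 10¢
Coin 2 (nickel, 5¢): balance = 15¢
All coins inserted, balance 15¢ < price 55¢ → REFUND 15¢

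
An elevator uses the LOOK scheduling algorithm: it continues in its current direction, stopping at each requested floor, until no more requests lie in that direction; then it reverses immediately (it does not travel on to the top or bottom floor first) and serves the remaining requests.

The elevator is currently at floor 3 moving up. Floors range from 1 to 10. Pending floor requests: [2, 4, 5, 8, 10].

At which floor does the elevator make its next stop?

Current floor: 3, direction: up
Requests above: [4, 5, 8, 10]
Requests below: [2]
Moving up and requests lie above → nearest above is min([4, 5, 8, 10]) = 4

Answer: 4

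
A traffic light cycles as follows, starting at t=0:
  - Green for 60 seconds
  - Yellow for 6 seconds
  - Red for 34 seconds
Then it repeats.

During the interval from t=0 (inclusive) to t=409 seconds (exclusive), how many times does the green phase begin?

Answer: 5

Derivation:
Cycle = 60+6+34 = 100s
green phase starts at t = k*100 + 0 for k=0,1,2,...
Need k*100+0 < 409 → k < 4.090
k ∈ {0, ..., 4} → 5 starts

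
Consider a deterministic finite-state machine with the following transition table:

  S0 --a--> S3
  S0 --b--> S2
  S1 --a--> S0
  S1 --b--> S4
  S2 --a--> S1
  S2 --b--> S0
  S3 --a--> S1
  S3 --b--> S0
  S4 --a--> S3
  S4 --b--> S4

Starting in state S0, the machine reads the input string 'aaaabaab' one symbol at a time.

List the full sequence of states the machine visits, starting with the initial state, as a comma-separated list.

Start: S0
  read 'a': S0 --a--> S3
  read 'a': S3 --a--> S1
  read 'a': S1 --a--> S0
  read 'a': S0 --a--> S3
  read 'b': S3 --b--> S0
  read 'a': S0 --a--> S3
  read 'a': S3 --a--> S1
  read 'b': S1 --b--> S4

Answer: S0, S3, S1, S0, S3, S0, S3, S1, S4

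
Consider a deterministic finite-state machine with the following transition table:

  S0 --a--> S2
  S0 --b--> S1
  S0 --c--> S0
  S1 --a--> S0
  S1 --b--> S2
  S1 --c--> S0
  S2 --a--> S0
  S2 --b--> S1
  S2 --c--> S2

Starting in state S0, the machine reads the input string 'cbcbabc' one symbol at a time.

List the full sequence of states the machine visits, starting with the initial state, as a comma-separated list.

Answer: S0, S0, S1, S0, S1, S0, S1, S0

Derivation:
Start: S0
  read 'c': S0 --c--> S0
  read 'b': S0 --b--> S1
  read 'c': S1 --c--> S0
  read 'b': S0 --b--> S1
  read 'a': S1 --a--> S0
  read 'b': S0 --b--> S1
  read 'c': S1 --c--> S0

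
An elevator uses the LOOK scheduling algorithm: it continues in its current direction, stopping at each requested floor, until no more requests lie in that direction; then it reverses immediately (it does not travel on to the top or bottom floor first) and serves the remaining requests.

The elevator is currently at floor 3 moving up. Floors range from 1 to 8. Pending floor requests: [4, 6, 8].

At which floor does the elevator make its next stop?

Answer: 4

Derivation:
Current floor: 3, direction: up
Requests above: [4, 6, 8]
Requests below: []
Moving up and requests lie above → nearest above is min([4, 6, 8]) = 4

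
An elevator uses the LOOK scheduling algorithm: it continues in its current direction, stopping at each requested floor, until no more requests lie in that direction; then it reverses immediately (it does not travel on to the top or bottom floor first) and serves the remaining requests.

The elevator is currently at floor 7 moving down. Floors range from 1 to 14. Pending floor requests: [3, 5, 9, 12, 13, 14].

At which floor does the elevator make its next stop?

Answer: 5

Derivation:
Current floor: 7, direction: down
Requests above: [9, 12, 13, 14]
Requests below: [3, 5]
Moving down and requests lie below → nearest below is max([3, 5]) = 5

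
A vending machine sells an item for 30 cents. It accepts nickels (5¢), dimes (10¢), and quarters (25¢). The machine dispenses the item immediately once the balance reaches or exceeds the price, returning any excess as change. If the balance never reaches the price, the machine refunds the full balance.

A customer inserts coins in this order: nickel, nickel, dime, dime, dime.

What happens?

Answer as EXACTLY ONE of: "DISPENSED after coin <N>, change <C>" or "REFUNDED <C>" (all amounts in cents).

Answer: DISPENSED after coin 4, change 0

Derivation:
Price: 30¢
Coin 1 (nickel, 5¢): balance = 5¢
Coin 2 (nickel, 5¢): balance = 10¢
Coin 3 (dime, 10¢): balance = 20¢
Coin 4 (dime, 10¢): balance = 30¢
  → balance >= price → DISPENSE, change = 30 - 30 = 0¢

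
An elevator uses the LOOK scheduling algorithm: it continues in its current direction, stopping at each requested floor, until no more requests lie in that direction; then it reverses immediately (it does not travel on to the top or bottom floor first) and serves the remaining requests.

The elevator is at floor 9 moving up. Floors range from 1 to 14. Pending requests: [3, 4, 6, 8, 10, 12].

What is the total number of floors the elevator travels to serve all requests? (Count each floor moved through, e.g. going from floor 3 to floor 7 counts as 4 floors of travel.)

Answer: 12

Derivation:
Start at floor 9 moving up, LOOK stop order: [10, 12, 8, 6, 4, 3]
  9 → 10: |10-9| = 1, total = 1
  10 → 12: |12-10| = 2, total = 3
  12 → 8: |8-12| = 4, total = 7
  8 → 6: |6-8| = 2, total = 9
  6 → 4: |4-6| = 2, total = 11
  4 → 3: |3-4| = 1, total = 12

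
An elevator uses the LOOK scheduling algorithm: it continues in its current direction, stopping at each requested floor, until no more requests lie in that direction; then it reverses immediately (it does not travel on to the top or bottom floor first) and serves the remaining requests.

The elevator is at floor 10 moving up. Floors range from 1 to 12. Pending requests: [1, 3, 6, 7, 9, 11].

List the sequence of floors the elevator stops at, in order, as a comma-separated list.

Answer: 11, 9, 7, 6, 3, 1

Derivation:
Current: 10, moving UP
Serve above first (ascending): [11]
Then reverse, serve below (descending): [9, 7, 6, 3, 1]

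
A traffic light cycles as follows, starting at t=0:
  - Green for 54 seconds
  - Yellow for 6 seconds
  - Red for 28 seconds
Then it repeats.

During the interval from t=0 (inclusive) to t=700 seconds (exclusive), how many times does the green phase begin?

Cycle = 54+6+28 = 88s
green phase starts at t = k*88 + 0 for k=0,1,2,...
Need k*88+0 < 700 → k < 7.955
k ∈ {0, ..., 7} → 8 starts

Answer: 8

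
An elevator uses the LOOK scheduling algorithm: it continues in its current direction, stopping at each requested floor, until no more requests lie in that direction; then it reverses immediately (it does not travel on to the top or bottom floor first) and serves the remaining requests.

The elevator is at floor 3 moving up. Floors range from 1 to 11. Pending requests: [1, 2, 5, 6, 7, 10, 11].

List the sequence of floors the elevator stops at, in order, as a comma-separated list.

Current: 3, moving UP
Serve above first (ascending): [5, 6, 7, 10, 11]
Then reverse, serve below (descending): [2, 1]

Answer: 5, 6, 7, 10, 11, 2, 1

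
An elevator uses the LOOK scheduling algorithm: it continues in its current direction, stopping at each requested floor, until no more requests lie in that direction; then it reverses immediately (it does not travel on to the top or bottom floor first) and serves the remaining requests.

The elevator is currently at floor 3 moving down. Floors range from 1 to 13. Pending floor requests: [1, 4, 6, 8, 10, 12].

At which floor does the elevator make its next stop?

Current floor: 3, direction: down
Requests above: [4, 6, 8, 10, 12]
Requests below: [1]
Moving down and requests lie below → nearest below is max([1]) = 1

Answer: 1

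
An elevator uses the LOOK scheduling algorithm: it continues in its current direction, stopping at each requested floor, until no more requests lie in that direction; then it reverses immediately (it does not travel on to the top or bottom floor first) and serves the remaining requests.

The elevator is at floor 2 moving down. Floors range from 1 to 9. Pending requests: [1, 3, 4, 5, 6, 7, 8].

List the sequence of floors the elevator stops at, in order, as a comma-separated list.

Answer: 1, 3, 4, 5, 6, 7, 8

Derivation:
Current: 2, moving DOWN
Serve below first (descending): [1]
Then reverse, serve above (ascending): [3, 4, 5, 6, 7, 8]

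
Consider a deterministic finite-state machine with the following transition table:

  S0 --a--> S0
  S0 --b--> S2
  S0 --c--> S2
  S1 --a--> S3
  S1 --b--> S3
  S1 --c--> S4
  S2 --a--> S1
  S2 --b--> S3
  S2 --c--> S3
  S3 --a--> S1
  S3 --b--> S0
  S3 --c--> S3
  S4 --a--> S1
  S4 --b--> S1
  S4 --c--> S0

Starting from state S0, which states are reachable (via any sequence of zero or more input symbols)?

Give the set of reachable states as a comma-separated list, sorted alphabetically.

BFS from S0:
  visit S0: S0--a-->S0 (seen), S0--b-->S2 (new), S0--c-->S2 (seen)
  visit S2: S2--a-->S1 (new), S2--b-->S3 (new), S2--c-->S3 (seen)
  visit S1: S1--a-->S3 (seen), S1--b-->S3 (seen), S1--c-->S4 (new)
  visit S3: S3--a-->S1 (seen), S3--b-->S0 (seen), S3--c-->S3 (seen)
  visit S4: S4--a-->S1 (seen), S4--b-->S1 (seen), S4--c-->S0 (seen)

Answer: S0, S1, S2, S3, S4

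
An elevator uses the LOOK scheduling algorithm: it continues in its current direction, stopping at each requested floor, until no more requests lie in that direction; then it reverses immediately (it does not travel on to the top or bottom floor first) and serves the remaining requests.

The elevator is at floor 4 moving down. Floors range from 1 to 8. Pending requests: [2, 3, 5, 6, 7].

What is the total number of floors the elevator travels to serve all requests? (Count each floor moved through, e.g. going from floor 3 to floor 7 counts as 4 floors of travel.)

Answer: 7

Derivation:
Start at floor 4 moving down, LOOK stop order: [3, 2, 5, 6, 7]
  4 → 3: |3-4| = 1, total = 1
  3 → 2: |2-3| = 1, total = 2
  2 → 5: |5-2| = 3, total = 5
  5 → 6: |6-5| = 1, total = 6
  6 → 7: |7-6| = 1, total = 7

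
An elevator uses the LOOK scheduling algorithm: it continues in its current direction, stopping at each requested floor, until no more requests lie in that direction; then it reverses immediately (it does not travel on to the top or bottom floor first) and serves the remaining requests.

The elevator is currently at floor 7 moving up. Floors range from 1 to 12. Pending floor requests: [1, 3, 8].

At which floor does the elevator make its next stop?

Answer: 8

Derivation:
Current floor: 7, direction: up
Requests above: [8]
Requests below: [1, 3]
Moving up and requests lie above → nearest above is min([8]) = 8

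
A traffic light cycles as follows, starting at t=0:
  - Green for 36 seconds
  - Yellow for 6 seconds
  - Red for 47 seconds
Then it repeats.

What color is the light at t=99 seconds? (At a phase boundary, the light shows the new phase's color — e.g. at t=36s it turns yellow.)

Answer: green

Derivation:
Cycle length = 36 + 6 + 47 = 89s
t = 99, phase_t = 99 mod 89 = 10
10 < 36 (green end) → GREEN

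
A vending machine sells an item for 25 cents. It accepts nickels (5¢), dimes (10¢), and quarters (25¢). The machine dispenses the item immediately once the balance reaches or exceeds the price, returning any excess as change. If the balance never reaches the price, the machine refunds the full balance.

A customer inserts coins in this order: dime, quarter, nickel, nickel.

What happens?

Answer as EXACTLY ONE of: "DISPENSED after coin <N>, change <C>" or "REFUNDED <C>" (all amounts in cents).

Answer: DISPENSED after coin 2, change 10

Derivation:
Price: 25¢
Coin 1 (dime, 10¢): balance = 10¢
Coin 2 (quarter, 25¢): balance = 35¢
  → balance >= price → DISPENSE, change = 35 - 25 = 10¢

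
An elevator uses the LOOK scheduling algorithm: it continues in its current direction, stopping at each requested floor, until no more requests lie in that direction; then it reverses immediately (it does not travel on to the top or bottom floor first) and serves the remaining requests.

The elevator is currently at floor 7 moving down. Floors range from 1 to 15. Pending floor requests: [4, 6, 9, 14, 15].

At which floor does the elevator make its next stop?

Answer: 6

Derivation:
Current floor: 7, direction: down
Requests above: [9, 14, 15]
Requests below: [4, 6]
Moving down and requests lie below → nearest below is max([4, 6]) = 6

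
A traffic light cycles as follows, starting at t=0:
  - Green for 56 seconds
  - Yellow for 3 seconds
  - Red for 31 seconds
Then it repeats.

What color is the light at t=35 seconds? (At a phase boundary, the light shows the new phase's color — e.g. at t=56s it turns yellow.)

Answer: green

Derivation:
Cycle length = 56 + 3 + 31 = 90s
t = 35, phase_t = 35 mod 90 = 35
35 < 56 (green end) → GREEN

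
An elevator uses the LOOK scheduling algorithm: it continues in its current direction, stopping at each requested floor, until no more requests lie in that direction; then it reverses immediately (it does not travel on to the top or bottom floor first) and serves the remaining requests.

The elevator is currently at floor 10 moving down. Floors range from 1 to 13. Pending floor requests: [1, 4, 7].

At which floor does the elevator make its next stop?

Current floor: 10, direction: down
Requests above: []
Requests below: [1, 4, 7]
Moving down and requests lie below → nearest below is max([1, 4, 7]) = 7

Answer: 7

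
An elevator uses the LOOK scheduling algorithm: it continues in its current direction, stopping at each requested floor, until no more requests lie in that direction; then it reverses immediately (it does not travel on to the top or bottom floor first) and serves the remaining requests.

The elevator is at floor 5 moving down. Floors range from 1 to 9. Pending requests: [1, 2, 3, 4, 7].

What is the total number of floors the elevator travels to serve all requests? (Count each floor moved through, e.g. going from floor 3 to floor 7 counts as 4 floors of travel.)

Start at floor 5 moving down, LOOK stop order: [4, 3, 2, 1, 7]
  5 → 4: |4-5| = 1, total = 1
  4 → 3: |3-4| = 1, total = 2
  3 → 2: |2-3| = 1, total = 3
  2 → 1: |1-2| = 1, total = 4
  1 → 7: |7-1| = 6, total = 10

Answer: 10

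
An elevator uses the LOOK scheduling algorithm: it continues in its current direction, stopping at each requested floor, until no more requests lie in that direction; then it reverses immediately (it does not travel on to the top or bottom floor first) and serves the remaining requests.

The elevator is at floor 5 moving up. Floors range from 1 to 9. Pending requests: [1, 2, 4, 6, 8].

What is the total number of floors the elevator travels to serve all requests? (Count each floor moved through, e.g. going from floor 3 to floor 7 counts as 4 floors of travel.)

Answer: 10

Derivation:
Start at floor 5 moving up, LOOK stop order: [6, 8, 4, 2, 1]
  5 → 6: |6-5| = 1, total = 1
  6 → 8: |8-6| = 2, total = 3
  8 → 4: |4-8| = 4, total = 7
  4 → 2: |2-4| = 2, total = 9
  2 → 1: |1-2| = 1, total = 10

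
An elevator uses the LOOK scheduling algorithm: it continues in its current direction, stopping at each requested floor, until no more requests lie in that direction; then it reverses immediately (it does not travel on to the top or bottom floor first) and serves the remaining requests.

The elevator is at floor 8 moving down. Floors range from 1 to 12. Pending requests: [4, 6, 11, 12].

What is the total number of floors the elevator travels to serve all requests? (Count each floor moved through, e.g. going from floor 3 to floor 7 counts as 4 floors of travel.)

Start at floor 8 moving down, LOOK stop order: [6, 4, 11, 12]
  8 → 6: |6-8| = 2, total = 2
  6 → 4: |4-6| = 2, total = 4
  4 → 11: |11-4| = 7, total = 11
  11 → 12: |12-11| = 1, total = 12

Answer: 12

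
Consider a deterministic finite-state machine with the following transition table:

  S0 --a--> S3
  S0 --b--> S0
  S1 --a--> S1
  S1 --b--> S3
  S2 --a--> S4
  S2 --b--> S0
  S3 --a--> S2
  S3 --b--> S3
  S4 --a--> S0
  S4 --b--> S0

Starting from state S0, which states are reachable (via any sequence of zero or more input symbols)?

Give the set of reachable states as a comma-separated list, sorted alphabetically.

Answer: S0, S2, S3, S4

Derivation:
BFS from S0:
  visit S0: S0--a-->S3 (new), S0--b-->S0 (seen)
  visit S3: S3--a-->S2 (new), S3--b-->S3 (seen)
  visit S2: S2--a-->S4 (new), S2--b-->S0 (seen)
  visit S4: S4--a-->S0 (seen), S4--b-->S0 (seen)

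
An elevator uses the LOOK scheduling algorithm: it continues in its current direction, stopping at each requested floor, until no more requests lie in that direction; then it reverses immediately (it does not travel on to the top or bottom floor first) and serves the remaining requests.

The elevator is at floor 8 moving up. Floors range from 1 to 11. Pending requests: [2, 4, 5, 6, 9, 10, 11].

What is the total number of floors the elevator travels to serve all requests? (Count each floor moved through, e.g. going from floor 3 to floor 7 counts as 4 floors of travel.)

Answer: 12

Derivation:
Start at floor 8 moving up, LOOK stop order: [9, 10, 11, 6, 5, 4, 2]
  8 → 9: |9-8| = 1, total = 1
  9 → 10: |10-9| = 1, total = 2
  10 → 11: |11-10| = 1, total = 3
  11 → 6: |6-11| = 5, total = 8
  6 → 5: |5-6| = 1, total = 9
  5 → 4: |4-5| = 1, total = 10
  4 → 2: |2-4| = 2, total = 12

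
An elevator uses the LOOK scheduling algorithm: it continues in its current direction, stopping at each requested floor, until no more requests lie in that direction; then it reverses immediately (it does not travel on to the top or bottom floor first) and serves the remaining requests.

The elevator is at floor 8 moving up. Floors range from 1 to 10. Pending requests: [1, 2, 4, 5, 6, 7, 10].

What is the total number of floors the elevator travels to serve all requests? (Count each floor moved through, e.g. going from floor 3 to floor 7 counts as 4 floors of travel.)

Answer: 11

Derivation:
Start at floor 8 moving up, LOOK stop order: [10, 7, 6, 5, 4, 2, 1]
  8 → 10: |10-8| = 2, total = 2
  10 → 7: |7-10| = 3, total = 5
  7 → 6: |6-7| = 1, total = 6
  6 → 5: |5-6| = 1, total = 7
  5 → 4: |4-5| = 1, total = 8
  4 → 2: |2-4| = 2, total = 10
  2 → 1: |1-2| = 1, total = 11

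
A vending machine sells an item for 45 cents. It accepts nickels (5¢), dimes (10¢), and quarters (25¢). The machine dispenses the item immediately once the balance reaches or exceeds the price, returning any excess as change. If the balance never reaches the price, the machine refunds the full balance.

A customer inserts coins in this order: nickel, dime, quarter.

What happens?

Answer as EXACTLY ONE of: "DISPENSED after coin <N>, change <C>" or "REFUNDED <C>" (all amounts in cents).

Answer: REFUNDED 40

Derivation:
Price: 45¢
Coin 1 (nickel, 5¢): balance = 5¢
Coin 2 (dime, 10¢): balance = 15¢
Coin 3 (quarter, 25¢): balance = 40¢
All coins inserted, balance 40¢ < price 45¢ → REFUND 40¢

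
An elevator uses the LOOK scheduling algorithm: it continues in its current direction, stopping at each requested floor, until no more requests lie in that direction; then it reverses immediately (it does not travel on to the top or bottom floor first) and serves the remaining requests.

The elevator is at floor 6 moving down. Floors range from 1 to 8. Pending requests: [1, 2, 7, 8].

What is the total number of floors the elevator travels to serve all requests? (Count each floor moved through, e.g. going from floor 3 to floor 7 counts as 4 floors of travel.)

Start at floor 6 moving down, LOOK stop order: [2, 1, 7, 8]
  6 → 2: |2-6| = 4, total = 4
  2 → 1: |1-2| = 1, total = 5
  1 → 7: |7-1| = 6, total = 11
  7 → 8: |8-7| = 1, total = 12

Answer: 12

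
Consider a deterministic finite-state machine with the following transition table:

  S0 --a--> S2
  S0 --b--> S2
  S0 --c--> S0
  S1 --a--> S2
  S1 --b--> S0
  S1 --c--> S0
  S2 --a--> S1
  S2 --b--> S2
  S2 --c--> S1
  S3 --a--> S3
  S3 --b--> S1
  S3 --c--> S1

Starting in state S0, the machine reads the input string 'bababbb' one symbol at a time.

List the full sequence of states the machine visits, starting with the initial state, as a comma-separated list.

Start: S0
  read 'b': S0 --b--> S2
  read 'a': S2 --a--> S1
  read 'b': S1 --b--> S0
  read 'a': S0 --a--> S2
  read 'b': S2 --b--> S2
  read 'b': S2 --b--> S2
  read 'b': S2 --b--> S2

Answer: S0, S2, S1, S0, S2, S2, S2, S2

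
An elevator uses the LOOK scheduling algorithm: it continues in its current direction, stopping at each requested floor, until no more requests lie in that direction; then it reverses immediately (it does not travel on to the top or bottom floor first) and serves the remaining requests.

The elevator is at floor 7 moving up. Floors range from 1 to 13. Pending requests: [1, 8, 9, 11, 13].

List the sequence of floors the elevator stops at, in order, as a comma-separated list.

Current: 7, moving UP
Serve above first (ascending): [8, 9, 11, 13]
Then reverse, serve below (descending): [1]

Answer: 8, 9, 11, 13, 1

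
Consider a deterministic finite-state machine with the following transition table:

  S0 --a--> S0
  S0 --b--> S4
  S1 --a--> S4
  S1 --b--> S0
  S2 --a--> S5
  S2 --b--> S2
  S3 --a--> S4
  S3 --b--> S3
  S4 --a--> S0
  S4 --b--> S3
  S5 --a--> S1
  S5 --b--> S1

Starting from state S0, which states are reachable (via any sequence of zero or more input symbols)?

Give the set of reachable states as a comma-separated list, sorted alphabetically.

Answer: S0, S3, S4

Derivation:
BFS from S0:
  visit S0: S0--a-->S0 (seen), S0--b-->S4 (new)
  visit S4: S4--a-->S0 (seen), S4--b-->S3 (new)
  visit S3: S3--a-->S4 (seen), S3--b-->S3 (seen)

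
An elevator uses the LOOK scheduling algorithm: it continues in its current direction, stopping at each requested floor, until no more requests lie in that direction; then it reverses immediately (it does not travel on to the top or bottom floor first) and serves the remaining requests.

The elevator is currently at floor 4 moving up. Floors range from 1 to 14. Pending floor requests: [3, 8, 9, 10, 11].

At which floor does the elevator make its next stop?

Current floor: 4, direction: up
Requests above: [8, 9, 10, 11]
Requests below: [3]
Moving up and requests lie above → nearest above is min([8, 9, 10, 11]) = 8

Answer: 8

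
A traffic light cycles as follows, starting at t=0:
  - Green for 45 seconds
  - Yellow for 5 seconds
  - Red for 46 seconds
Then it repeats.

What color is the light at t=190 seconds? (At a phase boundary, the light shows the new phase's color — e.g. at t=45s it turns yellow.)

Cycle length = 45 + 5 + 46 = 96s
t = 190, phase_t = 190 mod 96 = 94
94 >= 50 → RED

Answer: red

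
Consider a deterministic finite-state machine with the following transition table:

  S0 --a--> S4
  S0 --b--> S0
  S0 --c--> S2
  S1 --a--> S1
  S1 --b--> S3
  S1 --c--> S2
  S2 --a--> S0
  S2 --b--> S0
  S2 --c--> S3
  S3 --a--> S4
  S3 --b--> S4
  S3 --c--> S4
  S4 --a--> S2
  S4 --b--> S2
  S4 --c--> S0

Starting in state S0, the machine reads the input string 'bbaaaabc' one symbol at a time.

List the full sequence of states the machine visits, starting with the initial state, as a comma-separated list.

Answer: S0, S0, S0, S4, S2, S0, S4, S2, S3

Derivation:
Start: S0
  read 'b': S0 --b--> S0
  read 'b': S0 --b--> S0
  read 'a': S0 --a--> S4
  read 'a': S4 --a--> S2
  read 'a': S2 --a--> S0
  read 'a': S0 --a--> S4
  read 'b': S4 --b--> S2
  read 'c': S2 --c--> S3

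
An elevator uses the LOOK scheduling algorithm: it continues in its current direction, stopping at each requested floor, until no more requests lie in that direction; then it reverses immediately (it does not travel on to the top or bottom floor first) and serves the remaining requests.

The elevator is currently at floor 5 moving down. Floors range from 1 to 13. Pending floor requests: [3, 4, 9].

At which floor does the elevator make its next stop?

Answer: 4

Derivation:
Current floor: 5, direction: down
Requests above: [9]
Requests below: [3, 4]
Moving down and requests lie below → nearest below is max([3, 4]) = 4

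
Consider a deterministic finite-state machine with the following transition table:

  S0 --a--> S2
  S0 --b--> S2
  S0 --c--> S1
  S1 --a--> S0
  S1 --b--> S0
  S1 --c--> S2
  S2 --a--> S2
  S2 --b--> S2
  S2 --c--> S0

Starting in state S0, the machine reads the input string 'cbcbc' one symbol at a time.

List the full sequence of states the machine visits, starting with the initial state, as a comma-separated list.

Start: S0
  read 'c': S0 --c--> S1
  read 'b': S1 --b--> S0
  read 'c': S0 --c--> S1
  read 'b': S1 --b--> S0
  read 'c': S0 --c--> S1

Answer: S0, S1, S0, S1, S0, S1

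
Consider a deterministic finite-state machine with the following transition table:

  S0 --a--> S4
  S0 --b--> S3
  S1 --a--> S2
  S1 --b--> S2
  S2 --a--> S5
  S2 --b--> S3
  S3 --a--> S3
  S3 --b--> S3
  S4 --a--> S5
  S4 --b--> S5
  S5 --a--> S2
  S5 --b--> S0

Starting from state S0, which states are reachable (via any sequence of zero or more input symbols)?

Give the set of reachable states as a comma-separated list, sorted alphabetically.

Answer: S0, S2, S3, S4, S5

Derivation:
BFS from S0:
  visit S0: S0--a-->S4 (new), S0--b-->S3 (new)
  visit S4: S4--a-->S5 (new), S4--b-->S5 (seen)
  visit S3: S3--a-->S3 (seen), S3--b-->S3 (seen)
  visit S5: S5--a-->S2 (new), S5--b-->S0 (seen)
  visit S2: S2--a-->S5 (seen), S2--b-->S3 (seen)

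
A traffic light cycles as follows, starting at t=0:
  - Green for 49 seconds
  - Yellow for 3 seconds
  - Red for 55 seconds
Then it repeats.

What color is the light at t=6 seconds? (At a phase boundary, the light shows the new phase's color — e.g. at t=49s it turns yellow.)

Cycle length = 49 + 3 + 55 = 107s
t = 6, phase_t = 6 mod 107 = 6
6 < 49 (green end) → GREEN

Answer: green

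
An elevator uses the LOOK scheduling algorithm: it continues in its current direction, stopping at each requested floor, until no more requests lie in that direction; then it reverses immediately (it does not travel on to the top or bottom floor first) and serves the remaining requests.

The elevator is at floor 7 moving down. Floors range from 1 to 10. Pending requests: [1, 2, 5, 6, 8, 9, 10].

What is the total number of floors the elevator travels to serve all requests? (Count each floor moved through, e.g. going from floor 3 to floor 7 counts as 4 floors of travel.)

Answer: 15

Derivation:
Start at floor 7 moving down, LOOK stop order: [6, 5, 2, 1, 8, 9, 10]
  7 → 6: |6-7| = 1, total = 1
  6 → 5: |5-6| = 1, total = 2
  5 → 2: |2-5| = 3, total = 5
  2 → 1: |1-2| = 1, total = 6
  1 → 8: |8-1| = 7, total = 13
  8 → 9: |9-8| = 1, total = 14
  9 → 10: |10-9| = 1, total = 15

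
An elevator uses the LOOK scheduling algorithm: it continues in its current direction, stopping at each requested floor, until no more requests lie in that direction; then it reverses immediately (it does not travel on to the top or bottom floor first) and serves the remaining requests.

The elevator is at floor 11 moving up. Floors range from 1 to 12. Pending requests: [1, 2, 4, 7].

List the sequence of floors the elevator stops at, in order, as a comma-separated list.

Current: 11, moving UP
Serve above first (ascending): []
Then reverse, serve below (descending): [7, 4, 2, 1]

Answer: 7, 4, 2, 1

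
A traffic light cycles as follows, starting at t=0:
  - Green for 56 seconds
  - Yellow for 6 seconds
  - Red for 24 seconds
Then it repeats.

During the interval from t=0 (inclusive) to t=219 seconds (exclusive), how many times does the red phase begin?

Answer: 2

Derivation:
Cycle = 56+6+24 = 86s
red phase starts at t = k*86 + 62 for k=0,1,2,...
Need k*86+62 < 219 → k < 1.826
k ∈ {0, ..., 1} → 2 starts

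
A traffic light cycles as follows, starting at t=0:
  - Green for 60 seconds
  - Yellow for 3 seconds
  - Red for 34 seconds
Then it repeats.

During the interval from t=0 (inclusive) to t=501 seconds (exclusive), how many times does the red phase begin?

Answer: 5

Derivation:
Cycle = 60+3+34 = 97s
red phase starts at t = k*97 + 63 for k=0,1,2,...
Need k*97+63 < 501 → k < 4.515
k ∈ {0, ..., 4} → 5 starts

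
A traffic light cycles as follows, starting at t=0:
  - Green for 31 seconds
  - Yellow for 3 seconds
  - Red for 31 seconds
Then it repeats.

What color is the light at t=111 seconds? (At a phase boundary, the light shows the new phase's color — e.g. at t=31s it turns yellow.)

Answer: red

Derivation:
Cycle length = 31 + 3 + 31 = 65s
t = 111, phase_t = 111 mod 65 = 46
46 >= 34 → RED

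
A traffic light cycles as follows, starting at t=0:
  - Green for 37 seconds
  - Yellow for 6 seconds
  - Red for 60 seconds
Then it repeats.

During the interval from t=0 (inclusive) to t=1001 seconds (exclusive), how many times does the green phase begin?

Answer: 10

Derivation:
Cycle = 37+6+60 = 103s
green phase starts at t = k*103 + 0 for k=0,1,2,...
Need k*103+0 < 1001 → k < 9.718
k ∈ {0, ..., 9} → 10 starts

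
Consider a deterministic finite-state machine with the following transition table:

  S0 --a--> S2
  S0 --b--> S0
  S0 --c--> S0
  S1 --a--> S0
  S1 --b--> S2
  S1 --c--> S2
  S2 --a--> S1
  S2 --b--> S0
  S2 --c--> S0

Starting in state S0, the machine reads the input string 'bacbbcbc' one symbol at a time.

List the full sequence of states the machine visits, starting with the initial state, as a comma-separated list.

Answer: S0, S0, S2, S0, S0, S0, S0, S0, S0

Derivation:
Start: S0
  read 'b': S0 --b--> S0
  read 'a': S0 --a--> S2
  read 'c': S2 --c--> S0
  read 'b': S0 --b--> S0
  read 'b': S0 --b--> S0
  read 'c': S0 --c--> S0
  read 'b': S0 --b--> S0
  read 'c': S0 --c--> S0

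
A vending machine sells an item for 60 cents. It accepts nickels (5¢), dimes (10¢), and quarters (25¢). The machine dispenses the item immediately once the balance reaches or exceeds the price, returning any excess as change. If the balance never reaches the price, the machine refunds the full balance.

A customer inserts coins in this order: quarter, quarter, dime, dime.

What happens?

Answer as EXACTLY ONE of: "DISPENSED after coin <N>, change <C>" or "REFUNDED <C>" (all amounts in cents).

Price: 60¢
Coin 1 (quarter, 25¢): balance = 25¢
Coin 2 (quarter, 25¢): balance = 50¢
Coin 3 (dime, 10¢): balance = 60¢
  → balance >= price → DISPENSE, change = 60 - 60 = 0¢

Answer: DISPENSED after coin 3, change 0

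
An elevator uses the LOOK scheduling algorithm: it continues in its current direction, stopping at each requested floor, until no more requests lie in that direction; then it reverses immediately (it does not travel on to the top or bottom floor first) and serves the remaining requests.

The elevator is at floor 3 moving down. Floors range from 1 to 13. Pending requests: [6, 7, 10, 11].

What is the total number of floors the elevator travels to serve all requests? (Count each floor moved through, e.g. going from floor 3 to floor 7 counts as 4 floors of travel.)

Start at floor 3 moving down, LOOK stop order: [6, 7, 10, 11]
  3 → 6: |6-3| = 3, total = 3
  6 → 7: |7-6| = 1, total = 4
  7 → 10: |10-7| = 3, total = 7
  10 → 11: |11-10| = 1, total = 8

Answer: 8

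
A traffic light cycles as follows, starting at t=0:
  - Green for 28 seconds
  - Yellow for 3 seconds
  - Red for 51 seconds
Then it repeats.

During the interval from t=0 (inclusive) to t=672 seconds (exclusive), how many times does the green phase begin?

Cycle = 28+3+51 = 82s
green phase starts at t = k*82 + 0 for k=0,1,2,...
Need k*82+0 < 672 → k < 8.195
k ∈ {0, ..., 8} → 9 starts

Answer: 9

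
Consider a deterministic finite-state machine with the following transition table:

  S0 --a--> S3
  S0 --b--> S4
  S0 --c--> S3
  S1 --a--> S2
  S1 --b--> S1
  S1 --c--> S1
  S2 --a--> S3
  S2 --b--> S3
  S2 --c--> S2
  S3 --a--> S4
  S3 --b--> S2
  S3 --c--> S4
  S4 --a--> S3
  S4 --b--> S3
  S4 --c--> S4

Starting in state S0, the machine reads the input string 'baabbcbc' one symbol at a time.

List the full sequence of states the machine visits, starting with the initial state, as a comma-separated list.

Start: S0
  read 'b': S0 --b--> S4
  read 'a': S4 --a--> S3
  read 'a': S3 --a--> S4
  read 'b': S4 --b--> S3
  read 'b': S3 --b--> S2
  read 'c': S2 --c--> S2
  read 'b': S2 --b--> S3
  read 'c': S3 --c--> S4

Answer: S0, S4, S3, S4, S3, S2, S2, S3, S4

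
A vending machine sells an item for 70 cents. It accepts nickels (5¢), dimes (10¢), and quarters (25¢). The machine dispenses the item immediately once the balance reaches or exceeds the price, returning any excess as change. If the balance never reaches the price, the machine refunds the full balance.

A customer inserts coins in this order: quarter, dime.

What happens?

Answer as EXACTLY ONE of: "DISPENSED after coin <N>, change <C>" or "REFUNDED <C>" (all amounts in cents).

Price: 70¢
Coin 1 (quarter, 25¢): balance = 25¢
Coin 2 (dime, 10¢): balance = 35¢
All coins inserted, balance 35¢ < price 70¢ → REFUND 35¢

Answer: REFUNDED 35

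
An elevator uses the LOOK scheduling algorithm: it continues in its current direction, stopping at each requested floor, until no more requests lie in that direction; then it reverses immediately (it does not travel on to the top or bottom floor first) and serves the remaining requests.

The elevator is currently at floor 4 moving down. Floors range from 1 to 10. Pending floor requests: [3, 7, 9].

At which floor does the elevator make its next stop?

Current floor: 4, direction: down
Requests above: [7, 9]
Requests below: [3]
Moving down and requests lie below → nearest below is max([3]) = 3

Answer: 3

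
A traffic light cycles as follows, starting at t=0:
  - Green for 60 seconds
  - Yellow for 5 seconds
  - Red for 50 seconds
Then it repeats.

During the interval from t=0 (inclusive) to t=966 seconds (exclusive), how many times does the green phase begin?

Cycle = 60+5+50 = 115s
green phase starts at t = k*115 + 0 for k=0,1,2,...
Need k*115+0 < 966 → k < 8.400
k ∈ {0, ..., 8} → 9 starts

Answer: 9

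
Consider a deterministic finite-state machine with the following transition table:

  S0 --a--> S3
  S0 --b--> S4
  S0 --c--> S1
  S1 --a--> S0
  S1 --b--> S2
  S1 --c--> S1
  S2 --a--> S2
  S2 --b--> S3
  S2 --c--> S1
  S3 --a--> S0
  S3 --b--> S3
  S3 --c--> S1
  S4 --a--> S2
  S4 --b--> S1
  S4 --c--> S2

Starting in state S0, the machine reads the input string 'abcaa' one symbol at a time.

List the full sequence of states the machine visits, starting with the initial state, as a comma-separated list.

Answer: S0, S3, S3, S1, S0, S3

Derivation:
Start: S0
  read 'a': S0 --a--> S3
  read 'b': S3 --b--> S3
  read 'c': S3 --c--> S1
  read 'a': S1 --a--> S0
  read 'a': S0 --a--> S3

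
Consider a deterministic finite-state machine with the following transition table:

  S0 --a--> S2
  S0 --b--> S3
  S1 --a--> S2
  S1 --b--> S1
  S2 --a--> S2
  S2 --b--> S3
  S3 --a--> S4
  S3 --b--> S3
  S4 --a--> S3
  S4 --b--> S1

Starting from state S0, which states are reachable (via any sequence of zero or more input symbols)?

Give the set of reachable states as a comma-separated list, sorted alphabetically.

BFS from S0:
  visit S0: S0--a-->S2 (new), S0--b-->S3 (new)
  visit S2: S2--a-->S2 (seen), S2--b-->S3 (seen)
  visit S3: S3--a-->S4 (new), S3--b-->S3 (seen)
  visit S4: S4--a-->S3 (seen), S4--b-->S1 (new)
  visit S1: S1--a-->S2 (seen), S1--b-->S1 (seen)

Answer: S0, S1, S2, S3, S4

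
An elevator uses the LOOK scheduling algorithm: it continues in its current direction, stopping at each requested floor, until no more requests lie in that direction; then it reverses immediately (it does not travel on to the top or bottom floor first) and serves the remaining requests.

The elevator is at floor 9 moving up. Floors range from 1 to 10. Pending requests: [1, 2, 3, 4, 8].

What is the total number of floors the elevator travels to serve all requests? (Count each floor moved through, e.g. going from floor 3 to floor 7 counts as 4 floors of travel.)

Start at floor 9 moving up, LOOK stop order: [8, 4, 3, 2, 1]
  9 → 8: |8-9| = 1, total = 1
  8 → 4: |4-8| = 4, total = 5
  4 → 3: |3-4| = 1, total = 6
  3 → 2: |2-3| = 1, total = 7
  2 → 1: |1-2| = 1, total = 8

Answer: 8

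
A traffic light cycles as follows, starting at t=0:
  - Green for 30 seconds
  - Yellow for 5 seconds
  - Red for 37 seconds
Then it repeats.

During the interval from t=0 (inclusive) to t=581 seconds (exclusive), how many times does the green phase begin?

Answer: 9

Derivation:
Cycle = 30+5+37 = 72s
green phase starts at t = k*72 + 0 for k=0,1,2,...
Need k*72+0 < 581 → k < 8.069
k ∈ {0, ..., 8} → 9 starts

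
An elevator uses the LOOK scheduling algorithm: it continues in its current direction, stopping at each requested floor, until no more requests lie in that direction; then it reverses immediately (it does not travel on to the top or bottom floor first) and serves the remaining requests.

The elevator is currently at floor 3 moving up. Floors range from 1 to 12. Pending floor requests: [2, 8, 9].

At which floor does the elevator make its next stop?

Current floor: 3, direction: up
Requests above: [8, 9]
Requests below: [2]
Moving up and requests lie above → nearest above is min([8, 9]) = 8

Answer: 8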